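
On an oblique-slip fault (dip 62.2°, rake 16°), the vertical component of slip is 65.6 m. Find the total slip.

269 m

dip-slip = throw / sin(dip) = 65.6 / sin(62.2°) = 74.16 m
net slip = dip-slip / sin(rake) = 74.16 / sin(16°) = 269 m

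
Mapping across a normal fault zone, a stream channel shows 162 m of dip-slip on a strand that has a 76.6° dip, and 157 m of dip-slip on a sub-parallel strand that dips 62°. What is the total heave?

111 m

heave_A = 162 × cos(76.6°) = 37.54 m
heave_B = 157 × cos(62°) = 73.71 m
total = 37.54 + 73.71 = 111 m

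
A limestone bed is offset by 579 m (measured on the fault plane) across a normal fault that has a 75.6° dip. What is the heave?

heave = dip-slip × cos(dip) = 579 m × cos(75.6°) = 144 m

144 m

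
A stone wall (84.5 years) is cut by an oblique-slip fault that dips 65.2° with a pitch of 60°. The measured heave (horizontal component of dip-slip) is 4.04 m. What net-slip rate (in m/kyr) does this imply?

dip-slip = heave / cos(dip) = 4.04 / cos(65.2°) = 9.632 m
net slip = dip-slip / sin(rake) = 9.632 / sin(60°) = 11.12 m
rate = 11.12 m / 84.5 years = 0.132 m/yr = 132 m/kyr

132 m/kyr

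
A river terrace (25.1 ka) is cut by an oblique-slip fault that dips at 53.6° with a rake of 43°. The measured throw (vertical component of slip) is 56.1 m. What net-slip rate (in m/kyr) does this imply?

4.07 m/kyr

dip-slip = throw / sin(dip) = 56.1 / sin(53.6°) = 69.70 m
net slip = dip-slip / sin(rake) = 69.70 / sin(43°) = 102.2 m
rate = 102.2 m / 25.1 ka = 0.00407 m/yr = 4.07 m/kyr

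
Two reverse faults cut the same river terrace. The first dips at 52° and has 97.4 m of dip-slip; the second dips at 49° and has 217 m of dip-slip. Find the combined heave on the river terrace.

heave_A = 97.4 × cos(52°) = 59.97 m
heave_B = 217 × cos(49°) = 142.4 m
total = 59.97 + 142.4 = 202 m

202 m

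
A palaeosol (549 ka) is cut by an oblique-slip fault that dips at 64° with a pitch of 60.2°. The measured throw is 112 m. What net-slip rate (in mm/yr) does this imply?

0.262 mm/yr

dip-slip = throw / sin(dip) = 112 / sin(64°) = 124.6 m
net slip = dip-slip / sin(rake) = 124.6 / sin(60.2°) = 143.6 m
rate = 143.6 m / 549 ka = 0.000262 m/yr = 0.262 mm/yr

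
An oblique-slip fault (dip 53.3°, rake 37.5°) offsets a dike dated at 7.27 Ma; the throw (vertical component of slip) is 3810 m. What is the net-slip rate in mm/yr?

dip-slip = throw / sin(dip) = 3810 / sin(53.3°) = 4752 m
net slip = dip-slip / sin(rake) = 4752 / sin(37.5°) = 7806 m
rate = 7806 m / 7.27 Ma = 0.00107 m/yr = 1.07 mm/yr

1.07 mm/yr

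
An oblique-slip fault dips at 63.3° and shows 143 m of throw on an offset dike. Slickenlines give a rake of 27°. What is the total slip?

353 m

dip-slip = throw / sin(dip) = 143 / sin(63.3°) = 160.1 m
net slip = dip-slip / sin(rake) = 160.1 / sin(27°) = 353 m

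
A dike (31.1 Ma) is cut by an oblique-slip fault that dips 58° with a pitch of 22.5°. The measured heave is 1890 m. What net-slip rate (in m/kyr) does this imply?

0.300 m/kyr

dip-slip = heave / cos(dip) = 1890 / cos(58°) = 3567 m
net slip = dip-slip / sin(rake) = 3567 / sin(22.5°) = 9320 m
rate = 9320 m / 31.1 Ma = 0.000300 m/yr = 0.300 m/kyr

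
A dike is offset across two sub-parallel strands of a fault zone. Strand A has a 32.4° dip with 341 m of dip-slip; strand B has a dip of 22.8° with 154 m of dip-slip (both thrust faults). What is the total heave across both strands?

heave_A = 341 × cos(32.4°) = 287.9 m
heave_B = 154 × cos(22.8°) = 142 m
total = 287.9 + 142 = 430 m

430 m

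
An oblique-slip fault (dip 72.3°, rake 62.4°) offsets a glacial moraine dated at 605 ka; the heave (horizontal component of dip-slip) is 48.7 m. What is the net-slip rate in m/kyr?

dip-slip = heave / cos(dip) = 48.7 / cos(72.3°) = 160.2 m
net slip = dip-slip / sin(rake) = 160.2 / sin(62.4°) = 180.7 m
rate = 180.7 m / 605 ka = 0.000299 m/yr = 0.299 m/kyr

0.299 m/kyr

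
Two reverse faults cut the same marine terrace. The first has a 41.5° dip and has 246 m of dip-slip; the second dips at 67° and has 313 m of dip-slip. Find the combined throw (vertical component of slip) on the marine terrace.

451 m

throw_A = 246 × sin(41.5°) = 163 m
throw_B = 313 × sin(67°) = 288.1 m
total = 163 + 288.1 = 451 m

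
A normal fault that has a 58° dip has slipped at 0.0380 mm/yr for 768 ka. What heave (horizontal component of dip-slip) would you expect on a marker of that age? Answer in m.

15.5 m

dip-slip = rate × time = 0.0380 mm/yr × 768 ka = 29.18 m
heave = dip-slip × cos(dip) = 29.18 × cos(58°) = 15.5 m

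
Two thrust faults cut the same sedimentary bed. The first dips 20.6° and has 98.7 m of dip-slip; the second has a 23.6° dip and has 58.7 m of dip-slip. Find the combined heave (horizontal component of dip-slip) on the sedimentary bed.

heave_A = 98.7 × cos(20.6°) = 92.39 m
heave_B = 58.7 × cos(23.6°) = 53.79 m
total = 92.39 + 53.79 = 146 m

146 m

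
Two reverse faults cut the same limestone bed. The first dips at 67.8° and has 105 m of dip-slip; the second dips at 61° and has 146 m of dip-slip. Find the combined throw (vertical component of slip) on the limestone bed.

225 m

throw_A = 105 × sin(67.8°) = 97.22 m
throw_B = 146 × sin(61°) = 127.7 m
total = 97.22 + 127.7 = 225 m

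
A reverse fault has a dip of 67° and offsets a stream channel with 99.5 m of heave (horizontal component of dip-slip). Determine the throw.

throw = heave × tan(dip) = 99.5 × tan(67°) = 234 m

234 m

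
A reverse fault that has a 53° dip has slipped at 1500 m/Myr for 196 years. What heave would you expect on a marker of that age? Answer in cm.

17.7 cm

dip-slip = rate × time = 1500 m/Myr × 196 years = 0.2940 m
heave = dip-slip × cos(dip) = 0.2940 × cos(53°) = 0.177 m = 17.7 cm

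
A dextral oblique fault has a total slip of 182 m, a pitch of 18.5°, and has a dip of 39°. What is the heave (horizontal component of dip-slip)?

dip-slip = net slip × sin(rake) = 182 m × sin(18.5°) = 57.75 m
heave = dip-slip × cos(dip) = 57.75 × cos(39°) = 44.9 m

44.9 m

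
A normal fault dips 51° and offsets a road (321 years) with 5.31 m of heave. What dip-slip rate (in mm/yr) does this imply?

dip-slip = heave / cos(dip) = 5.31 m / cos(51°) = 8.438 m
rate = 8.438 m / 321 years = 0.0263 m/yr = 26.3 mm/yr

26.3 mm/yr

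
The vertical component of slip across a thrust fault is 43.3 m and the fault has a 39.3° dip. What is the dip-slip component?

dip-slip = throw / sin(dip) = 43.3 / sin(39.3°) = 68.4 m

68.4 m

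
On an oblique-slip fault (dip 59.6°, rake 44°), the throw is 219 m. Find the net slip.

366 m

dip-slip = throw / sin(dip) = 219 / sin(59.6°) = 253.9 m
net slip = dip-slip / sin(rake) = 253.9 / sin(44°) = 366 m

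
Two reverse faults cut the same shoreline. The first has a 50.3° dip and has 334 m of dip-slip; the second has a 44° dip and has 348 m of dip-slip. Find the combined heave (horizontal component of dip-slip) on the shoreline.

heave_A = 334 × cos(50.3°) = 213.3 m
heave_B = 348 × cos(44°) = 250.3 m
total = 213.3 + 250.3 = 464 m

464 m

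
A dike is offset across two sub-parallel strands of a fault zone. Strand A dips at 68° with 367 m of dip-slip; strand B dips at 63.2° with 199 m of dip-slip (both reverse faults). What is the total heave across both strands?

227 m

heave_A = 367 × cos(68°) = 137.5 m
heave_B = 199 × cos(63.2°) = 89.72 m
total = 137.5 + 89.72 = 227 m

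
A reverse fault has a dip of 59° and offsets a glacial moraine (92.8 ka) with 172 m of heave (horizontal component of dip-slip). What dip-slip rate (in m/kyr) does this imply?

3.60 m/kyr

dip-slip = heave / cos(dip) = 172 m / cos(59°) = 334 m
rate = 334 m / 92.8 ka = 0.00360 m/yr = 3.60 m/kyr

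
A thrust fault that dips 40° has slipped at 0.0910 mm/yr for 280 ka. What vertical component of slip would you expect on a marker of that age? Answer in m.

dip-slip = rate × time = 0.0910 mm/yr × 280 ka = 25.48 m
throw = dip-slip × sin(dip) = 25.48 × sin(40°) = 16.4 m

16.4 m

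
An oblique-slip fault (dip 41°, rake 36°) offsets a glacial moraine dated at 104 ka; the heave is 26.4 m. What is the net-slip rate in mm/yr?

dip-slip = heave / cos(dip) = 26.4 / cos(41°) = 34.98 m
net slip = dip-slip / sin(rake) = 34.98 / sin(36°) = 59.51 m
rate = 59.51 m / 104 ka = 0.000572 m/yr = 0.572 mm/yr

0.572 mm/yr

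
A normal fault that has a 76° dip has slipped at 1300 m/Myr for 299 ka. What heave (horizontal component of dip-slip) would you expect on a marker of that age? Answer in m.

94 m

dip-slip = rate × time = 1300 m/Myr × 299 ka = 388.7 m
heave = dip-slip × cos(dip) = 388.7 × cos(76°) = 94 m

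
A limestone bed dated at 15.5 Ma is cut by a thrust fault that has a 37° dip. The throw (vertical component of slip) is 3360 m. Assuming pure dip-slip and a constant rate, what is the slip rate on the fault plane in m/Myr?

360 m/Myr

dip-slip = throw / sin(dip) = 3360 m / sin(37°) = 5583 m
rate = 5583 m / 15.5 Ma = 0.000360 m/yr = 360 m/Myr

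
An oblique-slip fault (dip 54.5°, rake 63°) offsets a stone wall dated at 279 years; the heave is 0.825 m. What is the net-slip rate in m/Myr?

5710 m/Myr

dip-slip = heave / cos(dip) = 0.825 / cos(54.5°) = 1.421 m
net slip = dip-slip / sin(rake) = 1.421 / sin(63°) = 1.594 m
rate = 1.594 m / 279 years = 0.00571 m/yr = 5710 m/Myr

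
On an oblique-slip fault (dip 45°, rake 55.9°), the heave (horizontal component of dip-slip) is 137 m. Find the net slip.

234 m

dip-slip = heave / cos(dip) = 137 / cos(45°) = 193.7 m
net slip = dip-slip / sin(rake) = 193.7 / sin(55.9°) = 234 m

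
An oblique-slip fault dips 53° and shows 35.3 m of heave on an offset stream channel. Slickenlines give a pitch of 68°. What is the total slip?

dip-slip = heave / cos(dip) = 35.3 / cos(53°) = 58.66 m
net slip = dip-slip / sin(rake) = 58.66 / sin(68°) = 63.3 m

63.3 m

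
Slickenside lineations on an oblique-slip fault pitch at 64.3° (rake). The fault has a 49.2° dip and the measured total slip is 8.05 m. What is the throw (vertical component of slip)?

5.49 m

dip-slip = net slip × sin(rake) = 8.05 m × sin(64.3°) = 7.254 m
throw = dip-slip × sin(dip) = 7.254 × sin(49.2°) = 5.49 m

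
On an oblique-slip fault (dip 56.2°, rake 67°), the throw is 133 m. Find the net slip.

174 m

dip-slip = throw / sin(dip) = 133 / sin(56.2°) = 160.1 m
net slip = dip-slip / sin(rake) = 160.1 / sin(67°) = 174 m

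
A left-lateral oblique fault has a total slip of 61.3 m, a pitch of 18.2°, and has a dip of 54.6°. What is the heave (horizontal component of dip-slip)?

11.1 m

dip-slip = net slip × sin(rake) = 61.3 m × sin(18.2°) = 19.15 m
heave = dip-slip × cos(dip) = 19.15 × cos(54.6°) = 11.1 m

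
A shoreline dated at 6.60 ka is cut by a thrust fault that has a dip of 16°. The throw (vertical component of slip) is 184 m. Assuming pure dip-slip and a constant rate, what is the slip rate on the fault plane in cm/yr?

dip-slip = throw / sin(dip) = 184 m / sin(16°) = 667.5 m
rate = 667.5 m / 6.60 ka = 0.101 m/yr = 10.1 cm/yr

10.1 cm/yr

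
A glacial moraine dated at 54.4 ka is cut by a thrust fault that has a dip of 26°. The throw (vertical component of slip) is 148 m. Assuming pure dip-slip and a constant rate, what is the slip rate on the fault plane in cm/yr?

dip-slip = throw / sin(dip) = 148 m / sin(26°) = 337.6 m
rate = 337.6 m / 54.4 ka = 0.00621 m/yr = 0.621 cm/yr

0.621 cm/yr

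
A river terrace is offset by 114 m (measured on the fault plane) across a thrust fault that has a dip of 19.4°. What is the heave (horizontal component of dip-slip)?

108 m

heave = dip-slip × cos(dip) = 114 m × cos(19.4°) = 108 m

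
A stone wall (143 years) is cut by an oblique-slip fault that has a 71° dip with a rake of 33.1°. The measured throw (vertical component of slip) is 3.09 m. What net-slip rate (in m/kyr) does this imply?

dip-slip = throw / sin(dip) = 3.09 / sin(71°) = 3.268 m
net slip = dip-slip / sin(rake) = 3.268 / sin(33.1°) = 5.984 m
rate = 5.984 m / 143 years = 0.0418 m/yr = 41.8 m/kyr

41.8 m/kyr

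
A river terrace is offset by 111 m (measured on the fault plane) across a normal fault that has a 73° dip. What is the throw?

106 m

throw = dip-slip × sin(dip) = 111 m × sin(73°) = 106 m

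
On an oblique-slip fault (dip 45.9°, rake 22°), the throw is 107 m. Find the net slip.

dip-slip = throw / sin(dip) = 107 / sin(45.9°) = 149 m
net slip = dip-slip / sin(rake) = 149 / sin(22°) = 398 m

398 m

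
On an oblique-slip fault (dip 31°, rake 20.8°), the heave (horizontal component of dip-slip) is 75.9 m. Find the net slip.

249 m

dip-slip = heave / cos(dip) = 75.9 / cos(31°) = 88.55 m
net slip = dip-slip / sin(rake) = 88.55 / sin(20.8°) = 249 m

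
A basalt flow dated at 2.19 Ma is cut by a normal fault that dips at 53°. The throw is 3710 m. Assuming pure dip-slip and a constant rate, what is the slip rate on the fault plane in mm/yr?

dip-slip = throw / sin(dip) = 3710 m / sin(53°) = 4645 m
rate = 4645 m / 2.19 Ma = 0.00212 m/yr = 2.12 mm/yr

2.12 mm/yr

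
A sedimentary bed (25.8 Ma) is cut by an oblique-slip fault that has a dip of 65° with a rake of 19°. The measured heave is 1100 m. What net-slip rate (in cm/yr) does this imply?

dip-slip = heave / cos(dip) = 1100 / cos(65°) = 2603 m
net slip = dip-slip / sin(rake) = 2603 / sin(19°) = 7995 m
rate = 7995 m / 25.8 Ma = 0.000310 m/yr = 0.0310 cm/yr

0.0310 cm/yr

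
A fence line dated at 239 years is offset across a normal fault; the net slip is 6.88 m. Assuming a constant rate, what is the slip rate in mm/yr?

rate = 6.88 m / 239 years = 0.0288 m/yr = 28.8 mm/yr

28.8 mm/yr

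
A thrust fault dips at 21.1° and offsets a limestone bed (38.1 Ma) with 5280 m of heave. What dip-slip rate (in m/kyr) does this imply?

0.149 m/kyr

dip-slip = heave / cos(dip) = 5280 m / cos(21.1°) = 5659 m
rate = 5659 m / 38.1 Ma = 0.000149 m/yr = 0.149 m/kyr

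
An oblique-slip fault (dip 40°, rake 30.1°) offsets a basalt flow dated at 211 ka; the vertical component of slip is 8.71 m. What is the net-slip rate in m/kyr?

dip-slip = throw / sin(dip) = 8.71 / sin(40°) = 13.55 m
net slip = dip-slip / sin(rake) = 13.55 / sin(30.1°) = 27.02 m
rate = 27.02 m / 211 ka = 0.000128 m/yr = 0.128 m/kyr

0.128 m/kyr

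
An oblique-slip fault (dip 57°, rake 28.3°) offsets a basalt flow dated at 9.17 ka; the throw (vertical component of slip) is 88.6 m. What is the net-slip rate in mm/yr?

24.3 mm/yr

dip-slip = throw / sin(dip) = 88.6 / sin(57°) = 105.6 m
net slip = dip-slip / sin(rake) = 105.6 / sin(28.3°) = 222.8 m
rate = 222.8 m / 9.17 ka = 0.0243 m/yr = 24.3 mm/yr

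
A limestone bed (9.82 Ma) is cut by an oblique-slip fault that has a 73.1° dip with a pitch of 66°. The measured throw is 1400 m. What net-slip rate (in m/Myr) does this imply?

163 m/Myr

dip-slip = throw / sin(dip) = 1400 / sin(73.1°) = 1463 m
net slip = dip-slip / sin(rake) = 1463 / sin(66°) = 1602 m
rate = 1602 m / 9.82 Ma = 0.000163 m/yr = 163 m/Myr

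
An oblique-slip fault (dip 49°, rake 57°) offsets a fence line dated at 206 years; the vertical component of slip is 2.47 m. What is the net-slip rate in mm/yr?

18.9 mm/yr

dip-slip = throw / sin(dip) = 2.47 / sin(49°) = 3.273 m
net slip = dip-slip / sin(rake) = 3.273 / sin(57°) = 3.902 m
rate = 3.902 m / 206 years = 0.0189 m/yr = 18.9 mm/yr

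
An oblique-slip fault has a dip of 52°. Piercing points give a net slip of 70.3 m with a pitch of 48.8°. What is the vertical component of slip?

dip-slip = net slip × sin(rake) = 70.3 m × sin(48.8°) = 52.89 m
throw = dip-slip × sin(dip) = 52.89 × sin(52°) = 41.7 m

41.7 m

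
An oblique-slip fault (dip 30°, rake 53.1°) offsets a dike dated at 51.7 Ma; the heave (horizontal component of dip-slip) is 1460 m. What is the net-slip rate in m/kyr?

dip-slip = heave / cos(dip) = 1460 / cos(30°) = 1686 m
net slip = dip-slip / sin(rake) = 1686 / sin(53.1°) = 2108 m
rate = 2108 m / 51.7 Ma = 0.0000408 m/yr = 0.0408 m/kyr

0.0408 m/kyr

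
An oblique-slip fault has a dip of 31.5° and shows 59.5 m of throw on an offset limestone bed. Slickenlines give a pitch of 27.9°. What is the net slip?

243 m

dip-slip = throw / sin(dip) = 59.5 / sin(31.5°) = 113.9 m
net slip = dip-slip / sin(rake) = 113.9 / sin(27.9°) = 243 m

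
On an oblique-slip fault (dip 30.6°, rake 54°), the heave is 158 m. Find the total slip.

dip-slip = heave / cos(dip) = 158 / cos(30.6°) = 183.6 m
net slip = dip-slip / sin(rake) = 183.6 / sin(54°) = 227 m

227 m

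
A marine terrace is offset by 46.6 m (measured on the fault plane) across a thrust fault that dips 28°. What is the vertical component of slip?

throw = dip-slip × sin(dip) = 46.6 m × sin(28°) = 21.9 m

21.9 m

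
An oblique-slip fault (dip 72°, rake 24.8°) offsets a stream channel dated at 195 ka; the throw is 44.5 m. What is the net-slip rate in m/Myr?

dip-slip = throw / sin(dip) = 44.5 / sin(72°) = 46.79 m
net slip = dip-slip / sin(rake) = 46.79 / sin(24.8°) = 111.6 m
rate = 111.6 m / 195 ka = 0.000572 m/yr = 572 m/Myr

572 m/Myr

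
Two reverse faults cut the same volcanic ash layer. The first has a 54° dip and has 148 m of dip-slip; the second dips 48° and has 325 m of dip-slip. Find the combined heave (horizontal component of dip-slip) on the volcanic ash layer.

heave_A = 148 × cos(54°) = 86.99 m
heave_B = 325 × cos(48°) = 217.5 m
total = 86.99 + 217.5 = 304 m

304 m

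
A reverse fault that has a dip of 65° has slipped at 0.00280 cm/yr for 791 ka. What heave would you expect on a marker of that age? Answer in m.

dip-slip = rate × time = 0.00280 cm/yr × 791 ka = 22.15 m
heave = dip-slip × cos(dip) = 22.15 × cos(65°) = 9.36 m

9.36 m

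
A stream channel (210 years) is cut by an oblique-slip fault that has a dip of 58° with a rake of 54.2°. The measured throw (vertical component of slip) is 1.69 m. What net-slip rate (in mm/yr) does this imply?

11.7 mm/yr

dip-slip = throw / sin(dip) = 1.69 / sin(58°) = 1.993 m
net slip = dip-slip / sin(rake) = 1.993 / sin(54.2°) = 2.457 m
rate = 2.457 m / 210 years = 0.0117 m/yr = 11.7 mm/yr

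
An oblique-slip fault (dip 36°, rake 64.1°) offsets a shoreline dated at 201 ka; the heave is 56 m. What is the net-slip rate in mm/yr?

dip-slip = heave / cos(dip) = 56 / cos(36°) = 69.22 m
net slip = dip-slip / sin(rake) = 69.22 / sin(64.1°) = 76.95 m
rate = 76.95 m / 201 ka = 0.000383 m/yr = 0.383 mm/yr

0.383 mm/yr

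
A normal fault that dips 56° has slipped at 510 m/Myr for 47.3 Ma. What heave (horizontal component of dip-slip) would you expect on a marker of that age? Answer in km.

13.5 km

dip-slip = rate × time = 510 m/Myr × 47.3 Ma = 24120 m
heave = dip-slip × cos(dip) = 24120 × cos(56°) = 13500 m = 13.5 km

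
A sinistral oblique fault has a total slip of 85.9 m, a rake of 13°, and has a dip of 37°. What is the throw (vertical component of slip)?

dip-slip = net slip × sin(rake) = 85.9 m × sin(13°) = 19.32 m
throw = dip-slip × sin(dip) = 19.32 × sin(37°) = 11.6 m

11.6 m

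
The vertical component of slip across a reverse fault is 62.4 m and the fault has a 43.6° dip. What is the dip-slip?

90.5 m

dip-slip = throw / sin(dip) = 62.4 / sin(43.6°) = 90.5 m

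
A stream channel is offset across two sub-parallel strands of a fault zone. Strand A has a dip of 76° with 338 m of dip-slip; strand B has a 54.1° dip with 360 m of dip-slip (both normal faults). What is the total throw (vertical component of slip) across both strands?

620 m

throw_A = 338 × sin(76°) = 328 m
throw_B = 360 × sin(54.1°) = 291.6 m
total = 328 + 291.6 = 620 m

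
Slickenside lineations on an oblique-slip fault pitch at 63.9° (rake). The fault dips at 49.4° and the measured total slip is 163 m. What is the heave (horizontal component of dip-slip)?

95.3 m

dip-slip = net slip × sin(rake) = 163 m × sin(63.9°) = 146.4 m
heave = dip-slip × cos(dip) = 146.4 × cos(49.4°) = 95.3 m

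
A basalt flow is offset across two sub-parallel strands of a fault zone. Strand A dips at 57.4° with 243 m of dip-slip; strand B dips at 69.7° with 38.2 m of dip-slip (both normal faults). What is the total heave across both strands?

heave_A = 243 × cos(57.4°) = 130.9 m
heave_B = 38.2 × cos(69.7°) = 13.25 m
total = 130.9 + 13.25 = 144 m

144 m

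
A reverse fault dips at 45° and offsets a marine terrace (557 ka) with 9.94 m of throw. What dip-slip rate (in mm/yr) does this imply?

0.0252 mm/yr

dip-slip = throw / sin(dip) = 9.94 m / sin(45°) = 14.06 m
rate = 14.06 m / 557 ka = 0.0000252 m/yr = 0.0252 mm/yr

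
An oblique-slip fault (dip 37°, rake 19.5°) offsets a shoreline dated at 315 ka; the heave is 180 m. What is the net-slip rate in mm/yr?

dip-slip = heave / cos(dip) = 180 / cos(37°) = 225.4 m
net slip = dip-slip / sin(rake) = 225.4 / sin(19.5°) = 675.2 m
rate = 675.2 m / 315 ka = 0.00214 m/yr = 2.14 mm/yr

2.14 mm/yr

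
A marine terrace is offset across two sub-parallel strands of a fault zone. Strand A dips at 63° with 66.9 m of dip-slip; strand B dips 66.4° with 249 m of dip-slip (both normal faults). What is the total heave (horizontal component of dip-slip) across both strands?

130 m

heave_A = 66.9 × cos(63°) = 30.37 m
heave_B = 249 × cos(66.4°) = 99.69 m
total = 30.37 + 99.69 = 130 m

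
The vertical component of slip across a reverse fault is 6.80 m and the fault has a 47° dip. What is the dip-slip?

dip-slip = throw / sin(dip) = 6.80 / sin(47°) = 9.30 m

9.30 m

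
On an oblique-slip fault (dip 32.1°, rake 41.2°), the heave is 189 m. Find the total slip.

dip-slip = heave / cos(dip) = 189 / cos(32.1°) = 223.1 m
net slip = dip-slip / sin(rake) = 223.1 / sin(41.2°) = 339 m

339 m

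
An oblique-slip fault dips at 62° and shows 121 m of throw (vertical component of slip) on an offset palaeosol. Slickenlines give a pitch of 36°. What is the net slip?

dip-slip = throw / sin(dip) = 121 / sin(62°) = 137 m
net slip = dip-slip / sin(rake) = 137 / sin(36°) = 233 m

233 m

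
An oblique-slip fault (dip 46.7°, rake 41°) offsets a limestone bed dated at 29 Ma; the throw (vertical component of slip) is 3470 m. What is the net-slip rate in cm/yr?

dip-slip = throw / sin(dip) = 3470 / sin(46.7°) = 4768 m
net slip = dip-slip / sin(rake) = 4768 / sin(41°) = 7268 m
rate = 7268 m / 29 Ma = 0.000251 m/yr = 0.0251 cm/yr

0.0251 cm/yr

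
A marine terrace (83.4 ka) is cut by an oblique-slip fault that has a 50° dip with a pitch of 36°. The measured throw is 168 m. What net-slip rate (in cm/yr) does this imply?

dip-slip = throw / sin(dip) = 168 / sin(50°) = 219.3 m
net slip = dip-slip / sin(rake) = 219.3 / sin(36°) = 373.1 m
rate = 373.1 m / 83.4 ka = 0.00447 m/yr = 0.447 cm/yr

0.447 cm/yr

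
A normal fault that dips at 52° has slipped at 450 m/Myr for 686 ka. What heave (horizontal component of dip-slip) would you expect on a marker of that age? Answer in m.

190 m

dip-slip = rate × time = 450 m/Myr × 686 ka = 308.7 m
heave = dip-slip × cos(dip) = 308.7 × cos(52°) = 190 m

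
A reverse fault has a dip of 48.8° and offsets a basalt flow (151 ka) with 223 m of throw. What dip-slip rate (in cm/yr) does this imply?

dip-slip = throw / sin(dip) = 223 m / sin(48.8°) = 296.4 m
rate = 296.4 m / 151 ka = 0.00196 m/yr = 0.196 cm/yr

0.196 cm/yr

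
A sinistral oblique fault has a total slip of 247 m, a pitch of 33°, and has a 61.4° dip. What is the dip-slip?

dip-slip = net slip × sin(rake) = 247 m × sin(33°) = 135 m

135 m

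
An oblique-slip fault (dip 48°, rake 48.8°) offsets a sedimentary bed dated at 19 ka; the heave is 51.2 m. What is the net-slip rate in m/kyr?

dip-slip = heave / cos(dip) = 51.2 / cos(48°) = 76.52 m
net slip = dip-slip / sin(rake) = 76.52 / sin(48.8°) = 101.7 m
rate = 101.7 m / 19 ka = 0.00535 m/yr = 5.35 m/kyr

5.35 m/kyr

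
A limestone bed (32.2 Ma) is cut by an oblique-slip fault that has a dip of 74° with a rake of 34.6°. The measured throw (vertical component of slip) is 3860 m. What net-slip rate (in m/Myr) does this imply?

dip-slip = throw / sin(dip) = 3860 / sin(74°) = 4016 m
net slip = dip-slip / sin(rake) = 4016 / sin(34.6°) = 7072 m
rate = 7072 m / 32.2 Ma = 0.000220 m/yr = 220 m/Myr

220 m/Myr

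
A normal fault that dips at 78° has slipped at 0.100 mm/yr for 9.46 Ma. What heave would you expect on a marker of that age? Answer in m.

197 m

dip-slip = rate × time = 0.100 mm/yr × 9.46 Ma = 946 m
heave = dip-slip × cos(dip) = 946 × cos(78°) = 197 m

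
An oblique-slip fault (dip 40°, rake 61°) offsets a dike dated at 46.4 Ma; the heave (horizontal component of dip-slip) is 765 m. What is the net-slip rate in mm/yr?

dip-slip = heave / cos(dip) = 765 / cos(40°) = 998.6 m
net slip = dip-slip / sin(rake) = 998.6 / sin(61°) = 1142 m
rate = 1142 m / 46.4 Ma = 0.0000246 m/yr = 0.0246 mm/yr

0.0246 mm/yr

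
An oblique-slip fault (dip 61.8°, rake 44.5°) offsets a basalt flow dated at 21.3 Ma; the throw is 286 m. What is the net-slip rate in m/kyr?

0.0217 m/kyr

dip-slip = throw / sin(dip) = 286 / sin(61.8°) = 324.5 m
net slip = dip-slip / sin(rake) = 324.5 / sin(44.5°) = 463 m
rate = 463 m / 21.3 Ma = 0.0000217 m/yr = 0.0217 m/kyr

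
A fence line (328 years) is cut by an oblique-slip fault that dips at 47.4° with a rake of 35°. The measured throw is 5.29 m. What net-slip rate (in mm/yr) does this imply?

dip-slip = throw / sin(dip) = 5.29 / sin(47.4°) = 7.187 m
net slip = dip-slip / sin(rake) = 7.187 / sin(35°) = 12.53 m
rate = 12.53 m / 328 years = 0.0382 m/yr = 38.2 mm/yr

38.2 mm/yr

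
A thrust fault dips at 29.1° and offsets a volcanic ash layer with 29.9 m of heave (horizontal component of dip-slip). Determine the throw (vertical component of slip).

16.6 m

throw = heave × tan(dip) = 29.9 × tan(29.1°) = 16.6 m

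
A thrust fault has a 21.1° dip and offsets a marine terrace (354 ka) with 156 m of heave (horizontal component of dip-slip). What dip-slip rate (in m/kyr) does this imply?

dip-slip = heave / cos(dip) = 156 m / cos(21.1°) = 167.2 m
rate = 167.2 m / 354 ka = 0.000472 m/yr = 0.472 m/kyr

0.472 m/kyr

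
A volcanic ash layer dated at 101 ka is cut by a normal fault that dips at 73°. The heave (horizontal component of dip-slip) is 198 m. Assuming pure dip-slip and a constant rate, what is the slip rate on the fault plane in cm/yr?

dip-slip = heave / cos(dip) = 198 m / cos(73°) = 677.2 m
rate = 677.2 m / 101 ka = 0.00671 m/yr = 0.671 cm/yr

0.671 cm/yr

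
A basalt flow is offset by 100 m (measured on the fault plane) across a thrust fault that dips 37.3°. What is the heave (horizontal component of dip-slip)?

79.5 m

heave = dip-slip × cos(dip) = 100 m × cos(37.3°) = 79.5 m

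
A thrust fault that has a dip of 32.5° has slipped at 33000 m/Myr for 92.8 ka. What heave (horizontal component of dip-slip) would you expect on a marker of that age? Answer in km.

2.58 km

dip-slip = rate × time = 33000 m/Myr × 92.8 ka = 3062 m
heave = dip-slip × cos(dip) = 3062 × cos(32.5°) = 2580 m = 2.58 km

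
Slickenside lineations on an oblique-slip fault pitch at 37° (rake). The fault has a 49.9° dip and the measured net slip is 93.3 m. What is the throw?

dip-slip = net slip × sin(rake) = 93.3 m × sin(37°) = 56.15 m
throw = dip-slip × sin(dip) = 56.15 × sin(49.9°) = 42.9 m

42.9 m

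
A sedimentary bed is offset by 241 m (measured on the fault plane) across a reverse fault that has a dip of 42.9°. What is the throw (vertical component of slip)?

164 m

throw = dip-slip × sin(dip) = 241 m × sin(42.9°) = 164 m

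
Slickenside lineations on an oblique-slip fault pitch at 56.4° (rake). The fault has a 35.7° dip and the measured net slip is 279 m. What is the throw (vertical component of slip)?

136 m

dip-slip = net slip × sin(rake) = 279 m × sin(56.4°) = 232.4 m
throw = dip-slip × sin(dip) = 232.4 × sin(35.7°) = 136 m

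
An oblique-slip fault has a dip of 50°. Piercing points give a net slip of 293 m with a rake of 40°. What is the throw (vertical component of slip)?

144 m

dip-slip = net slip × sin(rake) = 293 m × sin(40°) = 188.3 m
throw = dip-slip × sin(dip) = 188.3 × sin(50°) = 144 m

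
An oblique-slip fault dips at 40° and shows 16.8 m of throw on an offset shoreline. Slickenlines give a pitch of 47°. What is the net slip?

dip-slip = throw / sin(dip) = 16.8 / sin(40°) = 26.14 m
net slip = dip-slip / sin(rake) = 26.14 / sin(47°) = 35.7 m

35.7 m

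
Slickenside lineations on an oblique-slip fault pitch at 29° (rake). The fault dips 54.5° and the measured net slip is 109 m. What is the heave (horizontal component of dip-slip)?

dip-slip = net slip × sin(rake) = 109 m × sin(29°) = 52.84 m
heave = dip-slip × cos(dip) = 52.84 × cos(54.5°) = 30.7 m

30.7 m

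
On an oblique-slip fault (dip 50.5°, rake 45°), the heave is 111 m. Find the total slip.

247 m

dip-slip = heave / cos(dip) = 111 / cos(50.5°) = 174.5 m
net slip = dip-slip / sin(rake) = 174.5 / sin(45°) = 247 m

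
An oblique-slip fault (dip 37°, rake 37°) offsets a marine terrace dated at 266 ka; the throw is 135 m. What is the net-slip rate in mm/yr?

dip-slip = throw / sin(dip) = 135 / sin(37°) = 224.3 m
net slip = dip-slip / sin(rake) = 224.3 / sin(37°) = 372.7 m
rate = 372.7 m / 266 ka = 0.00140 m/yr = 1.40 mm/yr

1.40 mm/yr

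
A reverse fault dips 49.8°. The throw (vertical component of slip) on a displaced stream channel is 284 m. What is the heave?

heave = throw / tan(dip) = 284 / tan(49.8°) = 240 m

240 m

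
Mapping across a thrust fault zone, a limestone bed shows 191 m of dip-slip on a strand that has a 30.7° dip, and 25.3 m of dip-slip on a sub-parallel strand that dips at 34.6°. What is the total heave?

heave_A = 191 × cos(30.7°) = 164.2 m
heave_B = 25.3 × cos(34.6°) = 20.83 m
total = 164.2 + 20.83 = 185 m

185 m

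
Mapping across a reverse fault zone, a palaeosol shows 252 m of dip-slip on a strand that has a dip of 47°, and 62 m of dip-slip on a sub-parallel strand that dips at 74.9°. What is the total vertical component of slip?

244 m

throw_A = 252 × sin(47°) = 184.3 m
throw_B = 62 × sin(74.9°) = 59.86 m
total = 184.3 + 59.86 = 244 m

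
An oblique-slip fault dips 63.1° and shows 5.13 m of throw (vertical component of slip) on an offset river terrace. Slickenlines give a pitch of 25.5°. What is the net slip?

dip-slip = throw / sin(dip) = 5.13 / sin(63.1°) = 5.752 m
net slip = dip-slip / sin(rake) = 5.752 / sin(25.5°) = 13.4 m

13.4 m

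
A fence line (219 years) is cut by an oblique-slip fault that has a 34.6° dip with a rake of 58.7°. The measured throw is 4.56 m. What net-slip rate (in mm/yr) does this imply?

dip-slip = throw / sin(dip) = 4.56 / sin(34.6°) = 8.030 m
net slip = dip-slip / sin(rake) = 8.030 / sin(58.7°) = 9.398 m
rate = 9.398 m / 219 years = 0.0429 m/yr = 42.9 mm/yr

42.9 mm/yr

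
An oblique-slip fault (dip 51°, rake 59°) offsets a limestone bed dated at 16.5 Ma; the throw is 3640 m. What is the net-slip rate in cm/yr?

dip-slip = throw / sin(dip) = 3640 / sin(51°) = 4684 m
net slip = dip-slip / sin(rake) = 4684 / sin(59°) = 5464 m
rate = 5464 m / 16.5 Ma = 0.000331 m/yr = 0.0331 cm/yr

0.0331 cm/yr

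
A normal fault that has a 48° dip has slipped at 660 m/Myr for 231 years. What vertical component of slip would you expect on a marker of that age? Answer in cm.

dip-slip = rate × time = 660 m/Myr × 231 years = 0.1525 m
throw = dip-slip × sin(dip) = 0.1525 × sin(48°) = 0.113 m = 11.3 cm

11.3 cm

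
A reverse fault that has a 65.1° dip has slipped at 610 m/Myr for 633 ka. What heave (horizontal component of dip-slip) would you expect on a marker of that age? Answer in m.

163 m

dip-slip = rate × time = 610 m/Myr × 633 ka = 386.1 m
heave = dip-slip × cos(dip) = 386.1 × cos(65.1°) = 163 m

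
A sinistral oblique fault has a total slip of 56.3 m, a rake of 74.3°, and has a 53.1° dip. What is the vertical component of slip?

43.3 m

dip-slip = net slip × sin(rake) = 56.3 m × sin(74.3°) = 54.20 m
throw = dip-slip × sin(dip) = 54.20 × sin(53.1°) = 43.3 m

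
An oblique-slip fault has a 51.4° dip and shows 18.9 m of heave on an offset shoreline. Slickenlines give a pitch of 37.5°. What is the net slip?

49.8 m

dip-slip = heave / cos(dip) = 18.9 / cos(51.4°) = 30.29 m
net slip = dip-slip / sin(rake) = 30.29 / sin(37.5°) = 49.8 m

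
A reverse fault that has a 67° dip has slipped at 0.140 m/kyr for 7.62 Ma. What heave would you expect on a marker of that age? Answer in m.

dip-slip = rate × time = 0.140 m/kyr × 7.62 Ma = 1067 m
heave = dip-slip × cos(dip) = 1067 × cos(67°) = 417 m

417 m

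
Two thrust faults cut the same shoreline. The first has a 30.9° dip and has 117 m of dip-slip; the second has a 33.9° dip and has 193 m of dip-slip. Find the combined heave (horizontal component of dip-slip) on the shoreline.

261 m

heave_A = 117 × cos(30.9°) = 100.4 m
heave_B = 193 × cos(33.9°) = 160.2 m
total = 100.4 + 160.2 = 261 m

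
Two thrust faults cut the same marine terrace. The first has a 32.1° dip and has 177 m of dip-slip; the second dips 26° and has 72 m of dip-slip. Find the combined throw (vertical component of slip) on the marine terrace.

126 m

throw_A = 177 × sin(32.1°) = 94.06 m
throw_B = 72 × sin(26°) = 31.56 m
total = 94.06 + 31.56 = 126 m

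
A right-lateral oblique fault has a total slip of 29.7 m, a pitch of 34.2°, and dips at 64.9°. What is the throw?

15.1 m

dip-slip = net slip × sin(rake) = 29.7 m × sin(34.2°) = 16.69 m
throw = dip-slip × sin(dip) = 16.69 × sin(64.9°) = 15.1 m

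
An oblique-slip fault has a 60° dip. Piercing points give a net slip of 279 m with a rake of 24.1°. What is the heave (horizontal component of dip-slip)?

57 m

dip-slip = net slip × sin(rake) = 279 m × sin(24.1°) = 113.9 m
heave = dip-slip × cos(dip) = 113.9 × cos(60°) = 57 m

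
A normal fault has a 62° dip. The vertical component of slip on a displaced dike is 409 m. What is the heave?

heave = throw / tan(dip) = 409 / tan(62°) = 217 m

217 m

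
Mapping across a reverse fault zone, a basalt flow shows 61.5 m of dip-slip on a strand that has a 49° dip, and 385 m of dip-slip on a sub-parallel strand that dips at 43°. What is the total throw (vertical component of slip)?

309 m

throw_A = 61.5 × sin(49°) = 46.41 m
throw_B = 385 × sin(43°) = 262.6 m
total = 46.41 + 262.6 = 309 m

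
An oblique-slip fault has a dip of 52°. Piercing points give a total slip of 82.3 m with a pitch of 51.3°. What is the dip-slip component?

64.2 m

dip-slip = net slip × sin(rake) = 82.3 m × sin(51.3°) = 64.2 m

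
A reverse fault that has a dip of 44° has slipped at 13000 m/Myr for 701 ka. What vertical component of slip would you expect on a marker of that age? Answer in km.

dip-slip = rate × time = 13000 m/Myr × 701 ka = 9113 m
throw = dip-slip × sin(dip) = 9113 × sin(44°) = 6330 m = 6.33 km

6.33 km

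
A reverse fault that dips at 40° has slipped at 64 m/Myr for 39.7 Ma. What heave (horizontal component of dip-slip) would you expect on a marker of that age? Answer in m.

1950 m

dip-slip = rate × time = 64 m/Myr × 39.7 Ma = 2541 m
heave = dip-slip × cos(dip) = 2541 × cos(40°) = 1950 m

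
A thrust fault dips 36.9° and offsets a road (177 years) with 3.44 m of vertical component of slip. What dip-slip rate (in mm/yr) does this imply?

dip-slip = throw / sin(dip) = 3.44 m / sin(36.9°) = 5.729 m
rate = 5.729 m / 177 years = 0.0324 m/yr = 32.4 mm/yr

32.4 mm/yr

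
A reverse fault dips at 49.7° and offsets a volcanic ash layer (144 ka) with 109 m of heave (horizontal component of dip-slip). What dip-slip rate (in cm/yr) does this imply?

dip-slip = heave / cos(dip) = 109 m / cos(49.7°) = 168.5 m
rate = 168.5 m / 144 ka = 0.00117 m/yr = 0.117 cm/yr

0.117 cm/yr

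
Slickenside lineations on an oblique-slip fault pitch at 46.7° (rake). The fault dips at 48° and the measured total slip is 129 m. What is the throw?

dip-slip = net slip × sin(rake) = 129 m × sin(46.7°) = 93.88 m
throw = dip-slip × sin(dip) = 93.88 × sin(48°) = 69.8 m

69.8 m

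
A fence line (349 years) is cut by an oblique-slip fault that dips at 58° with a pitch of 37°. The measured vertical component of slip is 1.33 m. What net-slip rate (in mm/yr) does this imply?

dip-slip = throw / sin(dip) = 1.33 / sin(58°) = 1.568 m
net slip = dip-slip / sin(rake) = 1.568 / sin(37°) = 2.606 m
rate = 2.606 m / 349 years = 0.00747 m/yr = 7.47 mm/yr

7.47 mm/yr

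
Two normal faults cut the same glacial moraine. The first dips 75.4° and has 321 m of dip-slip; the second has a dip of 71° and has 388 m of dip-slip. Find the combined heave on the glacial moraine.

heave_A = 321 × cos(75.4°) = 80.91 m
heave_B = 388 × cos(71°) = 126.3 m
total = 80.91 + 126.3 = 207 m

207 m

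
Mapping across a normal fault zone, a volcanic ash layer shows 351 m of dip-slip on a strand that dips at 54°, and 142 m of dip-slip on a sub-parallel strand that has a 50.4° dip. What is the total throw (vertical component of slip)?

393 m

throw_A = 351 × sin(54°) = 284 m
throw_B = 142 × sin(50.4°) = 109.4 m
total = 284 + 109.4 = 393 m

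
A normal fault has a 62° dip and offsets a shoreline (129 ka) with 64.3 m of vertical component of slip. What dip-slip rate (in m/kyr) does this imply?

0.565 m/kyr

dip-slip = throw / sin(dip) = 64.3 m / sin(62°) = 72.82 m
rate = 72.82 m / 129 ka = 0.000565 m/yr = 0.565 m/kyr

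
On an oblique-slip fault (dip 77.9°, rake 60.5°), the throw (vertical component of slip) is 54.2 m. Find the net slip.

dip-slip = throw / sin(dip) = 54.2 / sin(77.9°) = 55.43 m
net slip = dip-slip / sin(rake) = 55.43 / sin(60.5°) = 63.7 m

63.7 m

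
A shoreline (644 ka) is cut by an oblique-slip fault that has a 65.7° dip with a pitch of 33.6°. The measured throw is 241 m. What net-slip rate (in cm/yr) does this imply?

dip-slip = throw / sin(dip) = 241 / sin(65.7°) = 264.4 m
net slip = dip-slip / sin(rake) = 264.4 / sin(33.6°) = 477.8 m
rate = 477.8 m / 644 ka = 0.000742 m/yr = 0.0742 cm/yr

0.0742 cm/yr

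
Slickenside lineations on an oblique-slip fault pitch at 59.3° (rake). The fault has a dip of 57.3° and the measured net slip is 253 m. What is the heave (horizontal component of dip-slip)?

118 m

dip-slip = net slip × sin(rake) = 253 m × sin(59.3°) = 217.5 m
heave = dip-slip × cos(dip) = 217.5 × cos(57.3°) = 118 m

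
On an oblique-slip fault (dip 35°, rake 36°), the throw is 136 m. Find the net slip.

dip-slip = throw / sin(dip) = 136 / sin(35°) = 237.1 m
net slip = dip-slip / sin(rake) = 237.1 / sin(36°) = 403 m

403 m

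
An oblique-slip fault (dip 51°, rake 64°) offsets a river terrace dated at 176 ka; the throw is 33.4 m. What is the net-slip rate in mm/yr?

0.272 mm/yr

dip-slip = throw / sin(dip) = 33.4 / sin(51°) = 42.98 m
net slip = dip-slip / sin(rake) = 42.98 / sin(64°) = 47.82 m
rate = 47.82 m / 176 ka = 0.000272 m/yr = 0.272 mm/yr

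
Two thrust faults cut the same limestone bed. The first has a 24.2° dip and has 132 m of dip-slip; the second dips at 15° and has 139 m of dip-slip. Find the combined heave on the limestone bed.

heave_A = 132 × cos(24.2°) = 120.4 m
heave_B = 139 × cos(15°) = 134.3 m
total = 120.4 + 134.3 = 255 m

255 m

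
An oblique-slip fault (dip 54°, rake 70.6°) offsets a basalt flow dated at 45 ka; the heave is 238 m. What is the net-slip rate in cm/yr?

dip-slip = heave / cos(dip) = 238 / cos(54°) = 404.9 m
net slip = dip-slip / sin(rake) = 404.9 / sin(70.6°) = 429.3 m
rate = 429.3 m / 45 ka = 0.00954 m/yr = 0.954 cm/yr

0.954 cm/yr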